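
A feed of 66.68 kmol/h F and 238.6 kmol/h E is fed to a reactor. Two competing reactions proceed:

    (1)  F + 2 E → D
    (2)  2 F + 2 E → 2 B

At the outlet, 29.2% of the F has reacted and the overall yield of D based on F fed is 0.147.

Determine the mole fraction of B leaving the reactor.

0.035

Yield of D: 1ξ₁ / 66.68 = 0.147 → ξ₁ = 9.802 kmol/h.
Conversion of F: 1ξ₁ + 2ξ₂ = 0.292 × 66.68 = 19.47 → ξ₂ = 4.834 kmol/h.
Outlet amounts (n = n₀ + Σ ν·ξ):
  F: 66.68 − 1(9.802) − 2(4.834) = 47.21
  E: 238.6 − 2(9.802) − 2(4.834) = 209.3
  D: 0 + 1(9.802) = 9.802
  B: 0 + 2(4.834) = 9.669
Total out = 276 kmol/h; y_B = 9.669 / 276 = 0.03503.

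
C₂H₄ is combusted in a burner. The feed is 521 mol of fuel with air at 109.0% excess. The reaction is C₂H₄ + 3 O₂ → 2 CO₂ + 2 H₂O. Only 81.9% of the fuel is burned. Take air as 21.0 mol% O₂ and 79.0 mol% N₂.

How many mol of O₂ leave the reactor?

Stoichiometric O₂ = 3 × 521 = 1563 mol; O₂ fed = 1563 × 2.090 = 3267 mol.
N₂ fed = 3267 × 79/21 = 12290 mol.
Fuel reacted = 0.819 × 521 → ξ = 426.7 mol.
Outlet (n = n₀ + ν ξ):
  C₂H₄: 521 − 1(426.7) = 94.3
  O₂: 3267 − 3(426.7) = 1987
  N₂: 12290 (inert)
  CO₂: 0 + 2(426.7) = 853.4
  H₂O: 0 + 2(426.7) = 853.4

1990 mol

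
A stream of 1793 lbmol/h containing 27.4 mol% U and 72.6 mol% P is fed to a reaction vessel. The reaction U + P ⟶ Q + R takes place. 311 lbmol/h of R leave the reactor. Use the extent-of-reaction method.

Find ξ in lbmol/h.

ξ = 311 lbmol/h

For R: n = n₀ + 1ξ → 311 = 0 + 1ξ, giving ξ = 311 lbmol/h.
Outlet amounts (n = n₀ + ν ξ):
  U: 491.3 − 1(311) = 180.3
  P: 1302 − 1(311) = 990.7
  Q: 0 + 1(311) = 311
  R: 0 + 1(311) = 311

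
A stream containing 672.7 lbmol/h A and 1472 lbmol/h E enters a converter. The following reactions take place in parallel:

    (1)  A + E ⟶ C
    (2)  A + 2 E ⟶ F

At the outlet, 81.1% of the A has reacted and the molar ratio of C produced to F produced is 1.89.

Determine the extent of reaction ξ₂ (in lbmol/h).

ξ₂ = 189 lbmol/h

Conversion of A: A consumed = 0.811 × 672.7 = 545.6 lbmol/h = 1ξ₁ + 1ξ₂.
Selectivity: 1ξ₁ / (1ξ₂) = 1.89 → ξ₁ = 1.89 ξ₂.
Substitute: (1·1.89 + 1) ξ₂ = 545.6 → ξ₂ = 188.8 lbmol/h, ξ₁ = 356.8 lbmol/h.
Outlet amounts (n = n₀ + Σ ν·ξ):
  A: 672.7 − 1(356.8) − 1(188.8) = 127.1
  E: 1472 − 1(356.8) − 2(188.8) = 737.7
  C: 0 + 1(356.8) = 356.8
  F: 0 + 1(188.8) = 188.8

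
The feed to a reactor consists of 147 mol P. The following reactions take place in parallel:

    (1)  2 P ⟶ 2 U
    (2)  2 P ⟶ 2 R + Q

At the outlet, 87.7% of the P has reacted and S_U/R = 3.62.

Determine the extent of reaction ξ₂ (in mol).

ξ₂ = 14 mol

Conversion of P: P consumed = 0.877 × 147 = 128.9 mol = 2ξ₁ + 2ξ₂.
Selectivity: 2ξ₁ / (2ξ₂) = 3.62 → ξ₁ = 3.62 ξ₂.
Substitute: (2·3.62 + 2) ξ₂ = 128.9 → ξ₂ = 13.95 mol, ξ₁ = 50.51 mol.
Outlet amounts (n = n₀ + Σ ν·ξ):
  P: 147 − 2(50.51) − 2(13.95) = 18.08
  U: 0 + 2(50.51) = 101
  R: 0 + 2(13.95) = 27.9
  Q: 0 + 1(13.95) = 13.95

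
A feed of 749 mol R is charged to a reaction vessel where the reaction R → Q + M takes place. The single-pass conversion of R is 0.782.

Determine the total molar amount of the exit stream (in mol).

R reacted = 0.782 × 749 = 585.7 mol; ν_R = −1, so ξ = 585.7/1 = 585.7 mol.
Outlet amounts (n = n₀ + ν ξ):
  R: 749 − 1(585.7) = 163.3
  Q: 0 + 1(585.7) = 585.7
  M: 0 + 1(585.7) = 585.7
Total out = 163.3 + 585.7 + 585.7 = 1335 mol.

1330 mol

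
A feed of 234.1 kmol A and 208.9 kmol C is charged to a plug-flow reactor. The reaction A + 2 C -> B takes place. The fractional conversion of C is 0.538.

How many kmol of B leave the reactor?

C reacted = 0.538 × 208.9 = 112.4 kmol; ν_C = −2, so ξ = 112.4/2 = 56.19 kmol.
Outlet amounts (n = n₀ + ν ξ):
  A: 234.1 − 1(56.19) = 177.9
  C: 208.9 − 2(56.19) = 96.51
  B: 0 + 1(56.19) = 56.19

56.2 kmol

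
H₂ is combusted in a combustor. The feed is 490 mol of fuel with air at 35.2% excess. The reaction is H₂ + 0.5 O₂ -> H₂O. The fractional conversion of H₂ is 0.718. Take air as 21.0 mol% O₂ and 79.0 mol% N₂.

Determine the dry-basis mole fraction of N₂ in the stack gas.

0.809

Stoichiometric O₂ = 0.5 × 490 = 245 mol; O₂ fed = 245 × 1.352 = 331.2 mol.
N₂ fed = 331.2 × 79/21 = 1246 mol.
Fuel reacted = 0.718 × 490 → ξ = 351.8 mol.
Outlet (n = n₀ + ν ξ):
  H₂: 490 − 1(351.8) = 138.2
  O₂: 331.2 − 0.5(351.8) = 155.3
  N₂: 1246 (inert)
  H₂O: 0 + 1(351.8) = 351.8
Dry total = 1540 mol; y_N₂ (dry) = 1246 / 1540 = 0.8094.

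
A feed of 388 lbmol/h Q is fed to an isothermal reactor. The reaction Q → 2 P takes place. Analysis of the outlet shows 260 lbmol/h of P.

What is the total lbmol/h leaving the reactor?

518 lbmol/h

For P: n = n₀ + 2ξ → 260 = 0 + 2ξ, giving ξ = 130 lbmol/h.
Outlet amounts (n = n₀ + ν ξ):
  Q: 388 − 1(130) = 258
  P: 0 + 2(130) = 260
Total out = 258 + 260 = 518 lbmol/h.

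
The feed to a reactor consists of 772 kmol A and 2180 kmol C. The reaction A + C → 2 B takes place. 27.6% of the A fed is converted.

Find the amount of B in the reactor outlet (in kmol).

426 kmol

A reacted = 0.276 × 772 = 213.1 kmol; ν_A = −1, so ξ = 213.1/1 = 213.1 kmol.
Outlet amounts (n = n₀ + ν ξ):
  A: 772 − 1(213.1) = 558.9
  C: 2180 − 1(213.1) = 1967
  B: 0 + 2(213.1) = 426.1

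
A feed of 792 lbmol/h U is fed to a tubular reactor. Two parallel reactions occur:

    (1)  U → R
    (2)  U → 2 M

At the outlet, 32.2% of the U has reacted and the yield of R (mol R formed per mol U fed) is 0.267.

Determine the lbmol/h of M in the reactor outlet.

Yield of R: 1ξ₁ / 792 = 0.267 → ξ₁ = 211.5 lbmol/h.
Conversion of U: 1ξ₁ + 1ξ₂ = 0.322 × 792 = 255 → ξ₂ = 43.56 lbmol/h.
Outlet amounts (n = n₀ + Σ ν·ξ):
  U: 792 − 1(211.5) − 1(43.56) = 537
  R: 0 + 1(211.5) = 211.5
  M: 0 + 2(43.56) = 87.12

87.1 lbmol/h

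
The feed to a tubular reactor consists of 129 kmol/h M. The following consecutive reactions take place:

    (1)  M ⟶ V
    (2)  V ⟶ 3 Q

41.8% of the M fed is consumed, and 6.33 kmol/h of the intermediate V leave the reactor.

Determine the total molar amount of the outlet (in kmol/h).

224 kmol/h

Conversion of M: M consumed = 1ξ₁ = 0.418 × 129 → ξ₁ = 53.92 kmol/h.
V balance: n_V = 0 + 1ξ₁ − 1ξ₂ = 6.33 → ξ₂ = (1·53.92 − 6.33)/1 = 47.59 kmol/h.
Outlet amounts (n = n₀ + Σ ν·ξ):
  M: 129 − 1(53.92) = 75.08
  V: 0 + 1(53.92) − 1(47.59) = 6.33
  Q: 0 + 3(47.59) = 142.8
Total out = 75.08 + 6.33 + 142.8 = 224.2 kmol/h.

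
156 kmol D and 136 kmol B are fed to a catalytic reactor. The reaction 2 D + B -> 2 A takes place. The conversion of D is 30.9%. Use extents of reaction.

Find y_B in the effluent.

0.418

D reacted = 0.309 × 156 = 48.2 kmol; ν_D = −2, so ξ = 48.2/2 = 24.1 kmol.
Outlet amounts (n = n₀ + ν ξ):
  D: 156 − 2(24.1) = 107.8
  B: 136 − 1(24.1) = 111.9
  A: 0 + 2(24.1) = 48.2
Total out = 267.9 kmol; y_B = 111.9 / 267.9 = 0.4177.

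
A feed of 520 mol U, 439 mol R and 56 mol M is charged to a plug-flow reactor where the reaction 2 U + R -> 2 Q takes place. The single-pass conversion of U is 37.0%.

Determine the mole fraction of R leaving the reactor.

U reacted = 0.37 × 520 = 192.4 mol; ν_U = −2, so ξ = 192.4/2 = 96.2 mol.
Outlet amounts (n = n₀ + ν ξ):
  U: 520 − 2(96.2) = 327.6
  R: 439 − 1(96.2) = 342.8
  Q: 0 + 2(96.2) = 192.4
  M: 56 (inert)
Total out = 918.8 mol; y_R = 342.8 / 918.8 = 0.3731.

0.373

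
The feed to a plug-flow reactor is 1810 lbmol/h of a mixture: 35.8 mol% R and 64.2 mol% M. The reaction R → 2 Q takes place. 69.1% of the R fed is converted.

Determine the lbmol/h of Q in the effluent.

R reacted = 0.691 × 648 = 447.8 lbmol/h; ν_R = −1, so ξ = 447.8/1 = 447.8 lbmol/h.
Outlet amounts (n = n₀ + ν ξ):
  R: 648 − 1(447.8) = 200.2
  Q: 0 + 2(447.8) = 895.5
  M: 1162 (inert)

896 lbmol/h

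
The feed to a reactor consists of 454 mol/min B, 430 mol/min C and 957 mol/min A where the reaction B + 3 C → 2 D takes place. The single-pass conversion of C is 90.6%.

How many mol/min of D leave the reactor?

C reacted = 0.906 × 430 = 389.6 mol/min; ν_C = −3, so ξ = 389.6/3 = 129.9 mol/min.
Outlet amounts (n = n₀ + ν ξ):
  B: 454 − 1(129.9) = 324.1
  C: 430 − 3(129.9) = 40.42
  D: 0 + 2(129.9) = 259.7
  A: 957 (inert)

260 mol/min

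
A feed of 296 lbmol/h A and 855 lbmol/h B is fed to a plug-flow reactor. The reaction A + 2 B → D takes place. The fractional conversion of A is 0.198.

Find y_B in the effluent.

A reacted = 0.198 × 296 = 58.61 lbmol/h; ν_A = −1, so ξ = 58.61/1 = 58.61 lbmol/h.
Outlet amounts (n = n₀ + ν ξ):
  A: 296 − 1(58.61) = 237.4
  B: 855 − 2(58.61) = 737.8
  D: 0 + 1(58.61) = 58.61
Total out = 1034 lbmol/h; y_B = 737.8 / 1034 = 0.7137.

0.714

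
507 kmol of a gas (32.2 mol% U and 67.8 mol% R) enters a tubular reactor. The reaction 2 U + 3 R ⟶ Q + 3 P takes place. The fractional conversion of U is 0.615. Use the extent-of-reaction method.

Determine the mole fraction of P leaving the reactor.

U reacted = 0.615 × 163.3 = 100.4 kmol; ν_U = −2, so ξ = 100.4/2 = 50.2 kmol.
Outlet amounts (n = n₀ + ν ξ):
  U: 163.3 − 2(50.2) = 62.85
  R: 343.7 − 3(50.2) = 193.1
  Q: 0 + 1(50.2) = 50.2
  P: 0 + 3(50.2) = 150.6
Total out = 456.8 kmol; y_P = 150.6 / 456.8 = 0.3297.

0.33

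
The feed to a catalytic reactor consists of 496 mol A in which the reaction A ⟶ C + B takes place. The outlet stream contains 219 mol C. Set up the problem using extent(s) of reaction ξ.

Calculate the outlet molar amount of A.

277 mol

For C: n = n₀ + 1ξ → 219 = 0 + 1ξ, giving ξ = 219 mol.
Outlet amounts (n = n₀ + ν ξ):
  A: 496 − 1(219) = 277
  C: 0 + 1(219) = 219
  B: 0 + 1(219) = 219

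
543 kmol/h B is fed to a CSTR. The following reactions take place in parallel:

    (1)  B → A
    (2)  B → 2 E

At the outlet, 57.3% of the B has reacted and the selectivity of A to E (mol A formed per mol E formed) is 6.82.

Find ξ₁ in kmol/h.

Conversion of B: B consumed = 0.573 × 543 = 311.1 kmol/h = 1ξ₁ + 1ξ₂.
Selectivity: 1ξ₁ / (2ξ₂) = 6.82 → ξ₁ = 13.64 ξ₂.
Substitute: (1·13.64 + 1) ξ₂ = 311.1 → ξ₂ = 21.25 kmol/h, ξ₁ = 289.9 kmol/h.
Outlet amounts (n = n₀ + Σ ν·ξ):
  B: 543 − 1(289.9) − 1(21.25) = 231.9
  A: 0 + 1(289.9) = 289.9
  E: 0 + 2(21.25) = 42.51

ξ₁ = 290 kmol/h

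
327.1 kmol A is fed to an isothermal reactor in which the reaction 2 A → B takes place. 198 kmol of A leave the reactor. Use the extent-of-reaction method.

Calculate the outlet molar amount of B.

64.6 kmol

For A: n = n₀ − 2ξ → 198 = 327.1 − 2ξ, giving ξ = 64.55 kmol.
Outlet amounts (n = n₀ + ν ξ):
  A: 327.1 − 2(64.55) = 198
  B: 0 + 1(64.55) = 64.55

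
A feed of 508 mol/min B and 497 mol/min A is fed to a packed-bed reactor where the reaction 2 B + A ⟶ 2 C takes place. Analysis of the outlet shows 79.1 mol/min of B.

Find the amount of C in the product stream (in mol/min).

For B: n = n₀ − 2ξ → 79.1 = 508 − 2ξ, giving ξ = 214.4 mol/min.
Outlet amounts (n = n₀ + ν ξ):
  B: 508 − 2(214.4) = 79.1
  A: 497 − 1(214.4) = 282.6
  C: 0 + 2(214.4) = 428.9

429 mol/min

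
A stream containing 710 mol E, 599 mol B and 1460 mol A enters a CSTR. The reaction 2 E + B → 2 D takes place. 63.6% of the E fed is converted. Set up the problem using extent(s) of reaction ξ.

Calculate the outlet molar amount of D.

E reacted = 0.636 × 710 = 451.6 mol; ν_E = −2, so ξ = 451.6/2 = 225.8 mol.
Outlet amounts (n = n₀ + ν ξ):
  E: 710 − 2(225.8) = 258.4
  B: 599 − 1(225.8) = 373.2
  D: 0 + 2(225.8) = 451.6
  A: 1460 (inert)

452 mol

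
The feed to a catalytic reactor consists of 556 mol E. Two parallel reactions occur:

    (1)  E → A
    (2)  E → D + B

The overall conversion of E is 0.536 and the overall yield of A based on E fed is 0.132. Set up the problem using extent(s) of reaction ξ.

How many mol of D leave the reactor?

225 mol

Yield of A: 1ξ₁ / 556 = 0.132 → ξ₁ = 73.39 mol.
Conversion of E: 1ξ₁ + 1ξ₂ = 0.536 × 556 = 298 → ξ₂ = 224.6 mol.
Outlet amounts (n = n₀ + Σ ν·ξ):
  E: 556 − 1(73.39) − 1(224.6) = 258
  A: 0 + 1(73.39) = 73.39
  D: 0 + 1(224.6) = 224.6
  B: 0 + 1(224.6) = 224.6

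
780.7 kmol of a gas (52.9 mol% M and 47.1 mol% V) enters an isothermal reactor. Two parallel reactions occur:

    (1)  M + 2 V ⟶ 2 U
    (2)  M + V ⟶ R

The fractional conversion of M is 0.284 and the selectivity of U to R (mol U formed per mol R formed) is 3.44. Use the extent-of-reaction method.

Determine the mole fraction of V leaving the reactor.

Conversion of M: M consumed = 0.284 × 413 = 117.3 kmol = 1ξ₁ + 1ξ₂.
Selectivity: 2ξ₁ / (1ξ₂) = 3.44 → ξ₁ = 1.72 ξ₂.
Substitute: (1·1.72 + 1) ξ₂ = 117.3 → ξ₂ = 43.12 kmol, ξ₁ = 74.17 kmol.
Outlet amounts (n = n₀ + Σ ν·ξ):
  M: 413 − 1(74.17) − 1(43.12) = 295.7
  V: 367.7 − 2(74.17) − 1(43.12) = 176.3
  U: 0 + 2(74.17) = 148.3
  R: 0 + 1(43.12) = 43.12
Total out = 663.4 kmol; y_V = 176.3 / 663.4 = 0.2657.

0.266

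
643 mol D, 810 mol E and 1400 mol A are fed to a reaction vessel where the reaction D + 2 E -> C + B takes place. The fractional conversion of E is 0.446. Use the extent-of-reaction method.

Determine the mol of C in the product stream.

181 mol

E reacted = 0.446 × 810 = 361.3 mol; ν_E = −2, so ξ = 361.3/2 = 180.6 mol.
Outlet amounts (n = n₀ + ν ξ):
  D: 643 − 1(180.6) = 462.4
  E: 810 − 2(180.6) = 448.7
  C: 0 + 1(180.6) = 180.6
  B: 0 + 1(180.6) = 180.6
  A: 1400 (inert)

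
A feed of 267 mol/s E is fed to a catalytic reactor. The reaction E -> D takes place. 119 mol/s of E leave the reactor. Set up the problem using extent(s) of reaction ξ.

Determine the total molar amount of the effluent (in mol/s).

For E: n = n₀ − 1ξ → 119 = 267 − 1ξ, giving ξ = 148 mol/s.
Outlet amounts (n = n₀ + ν ξ):
  E: 267 − 1(148) = 119
  D: 0 + 1(148) = 148
Total out = 119 + 148 = 267 mol/s.

267 mol/s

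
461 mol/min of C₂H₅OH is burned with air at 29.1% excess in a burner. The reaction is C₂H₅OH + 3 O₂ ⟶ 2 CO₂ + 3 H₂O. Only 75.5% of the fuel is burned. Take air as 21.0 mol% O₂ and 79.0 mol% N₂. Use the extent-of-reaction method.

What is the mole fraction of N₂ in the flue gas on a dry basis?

Stoichiometric O₂ = 3 × 461 = 1383 mol/min; O₂ fed = 1383 × 1.291 = 1785 mol/min.
N₂ fed = 1785 × 79/21 = 6717 mol/min.
Fuel reacted = 0.755 × 461 → ξ = 348.1 mol/min.
Outlet (n = n₀ + ν ξ):
  C₂H₅OH: 461 − 1(348.1) = 112.9
  O₂: 1785 − 3(348.1) = 741.3
  N₂: 6717 (inert)
  CO₂: 0 + 2(348.1) = 696.1
  H₂O: 0 + 3(348.1) = 1044
Dry total = 8267 mol/min; y_N₂ (dry) = 6717 / 8267 = 0.8125.

0.812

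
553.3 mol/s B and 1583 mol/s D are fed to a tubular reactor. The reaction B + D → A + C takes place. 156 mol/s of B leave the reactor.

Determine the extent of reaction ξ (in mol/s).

For B: n = n₀ − 1ξ → 156 = 553.3 − 1ξ, giving ξ = 397.3 mol/s.
Outlet amounts (n = n₀ + ν ξ):
  B: 553.3 − 1(397.3) = 156
  D: 1583 − 1(397.3) = 1186
  A: 0 + 1(397.3) = 397.3
  C: 0 + 1(397.3) = 397.3

ξ = 397 mol/s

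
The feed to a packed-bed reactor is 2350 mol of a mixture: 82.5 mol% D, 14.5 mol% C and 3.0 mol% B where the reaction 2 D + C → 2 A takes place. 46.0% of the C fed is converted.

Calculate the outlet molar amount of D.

1630 mol

C reacted = 0.46 × 340.8 = 156.7 mol; ν_C = −1, so ξ = 156.7/1 = 156.7 mol.
Outlet amounts (n = n₀ + ν ξ):
  D: 1939 − 2(156.7) = 1625
  C: 340.8 − 1(156.7) = 184
  A: 0 + 2(156.7) = 313.5
  B: 70.5 (inert)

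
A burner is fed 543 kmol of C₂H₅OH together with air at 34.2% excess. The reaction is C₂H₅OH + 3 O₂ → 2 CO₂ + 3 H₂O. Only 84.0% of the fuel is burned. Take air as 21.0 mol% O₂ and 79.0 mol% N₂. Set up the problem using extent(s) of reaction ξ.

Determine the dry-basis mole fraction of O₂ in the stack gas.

Stoichiometric O₂ = 3 × 543 = 1629 kmol; O₂ fed = 1629 × 1.342 = 2186 kmol.
N₂ fed = 2186 × 79/21 = 8224 kmol.
Fuel reacted = 0.84 × 543 → ξ = 456.1 kmol.
Outlet (n = n₀ + ν ξ):
  C₂H₅OH: 543 − 1(456.1) = 86.88
  O₂: 2186 − 3(456.1) = 817.8
  N₂: 8224 (inert)
  CO₂: 0 + 2(456.1) = 912.2
  H₂O: 0 + 3(456.1) = 1368
Dry total = 10040 kmol; y_O₂ (dry) = 817.8 / 10040 = 0.08144.

0.0814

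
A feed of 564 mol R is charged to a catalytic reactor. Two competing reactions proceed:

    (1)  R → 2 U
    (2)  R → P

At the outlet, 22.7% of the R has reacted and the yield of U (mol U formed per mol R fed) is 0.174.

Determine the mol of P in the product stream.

79 mol

Yield of U: 2ξ₁ / 564 = 0.174 → ξ₁ = 49.07 mol.
Conversion of R: 1ξ₁ + 1ξ₂ = 0.227 × 564 = 128 → ξ₂ = 78.96 mol.
Outlet amounts (n = n₀ + Σ ν·ξ):
  R: 564 − 1(49.07) − 1(78.96) = 436
  U: 0 + 2(49.07) = 98.14
  P: 0 + 1(78.96) = 78.96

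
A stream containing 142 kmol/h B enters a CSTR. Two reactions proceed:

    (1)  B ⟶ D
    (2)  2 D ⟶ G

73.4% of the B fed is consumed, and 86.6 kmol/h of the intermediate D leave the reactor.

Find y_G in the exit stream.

0.0662

Conversion of B: B consumed = 1ξ₁ = 0.734 × 142 → ξ₁ = 104.2 kmol/h.
D balance: n_D = 0 + 1ξ₁ − 2ξ₂ = 86.6 → ξ₂ = (1·104.2 − 86.6)/2 = 8.814 kmol/h.
Outlet amounts (n = n₀ + Σ ν·ξ):
  B: 142 − 1(104.2) = 37.77
  D: 0 + 1(104.2) − 2(8.814) = 86.6
  G: 0 + 1(8.814) = 8.814
Total out = 133.2 kmol/h; y_G = 8.814 / 133.2 = 0.06618.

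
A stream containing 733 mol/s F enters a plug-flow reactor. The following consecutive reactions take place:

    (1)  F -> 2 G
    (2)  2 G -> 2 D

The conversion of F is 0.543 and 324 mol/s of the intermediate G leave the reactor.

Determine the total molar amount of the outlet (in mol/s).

Conversion of F: F consumed = 1ξ₁ = 0.543 × 733 → ξ₁ = 398 mol/s.
G balance: n_G = 0 + 2ξ₁ − 2ξ₂ = 324 → ξ₂ = (2·398 − 324)/2 = 236 mol/s.
Outlet amounts (n = n₀ + Σ ν·ξ):
  F: 733 − 1(398) = 335
  G: 0 + 2(398) − 2(236) = 324
  D: 0 + 2(236) = 472
Total out = 335 + 324 + 472 = 1131 mol/s.

1130 mol/s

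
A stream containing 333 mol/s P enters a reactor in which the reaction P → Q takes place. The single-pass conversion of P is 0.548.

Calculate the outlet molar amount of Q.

182 mol/s

P reacted = 0.548 × 333 = 182.5 mol/s; ν_P = −1, so ξ = 182.5/1 = 182.5 mol/s.
Outlet amounts (n = n₀ + ν ξ):
  P: 333 − 1(182.5) = 150.5
  Q: 0 + 1(182.5) = 182.5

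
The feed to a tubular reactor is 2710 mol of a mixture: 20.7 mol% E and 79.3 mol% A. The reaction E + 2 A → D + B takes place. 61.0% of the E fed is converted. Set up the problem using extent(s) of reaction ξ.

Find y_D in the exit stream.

E reacted = 0.61 × 561 = 342.2 mol; ν_E = −1, so ξ = 342.2/1 = 342.2 mol.
Outlet amounts (n = n₀ + ν ξ):
  E: 561 − 1(342.2) = 218.8
  A: 2149 − 2(342.2) = 1465
  D: 0 + 1(342.2) = 342.2
  B: 0 + 1(342.2) = 342.2
Total out = 2368 mol; y_D = 342.2 / 2368 = 0.1445.

0.145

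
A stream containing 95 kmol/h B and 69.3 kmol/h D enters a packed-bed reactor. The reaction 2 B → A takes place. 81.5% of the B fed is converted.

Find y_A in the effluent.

0.308

B reacted = 0.815 × 95 = 77.42 kmol/h; ν_B = −2, so ξ = 77.42/2 = 38.71 kmol/h.
Outlet amounts (n = n₀ + ν ξ):
  B: 95 − 2(38.71) = 17.58
  A: 0 + 1(38.71) = 38.71
  D: 69.3 (inert)
Total out = 125.6 kmol/h; y_A = 38.71 / 125.6 = 0.3083.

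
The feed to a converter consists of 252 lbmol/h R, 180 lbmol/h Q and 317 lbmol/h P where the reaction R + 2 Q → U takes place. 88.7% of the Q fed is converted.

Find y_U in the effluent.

0.135

Q reacted = 0.887 × 180 = 159.7 lbmol/h; ν_Q = −2, so ξ = 159.7/2 = 79.83 lbmol/h.
Outlet amounts (n = n₀ + ν ξ):
  R: 252 − 1(79.83) = 172.2
  Q: 180 − 2(79.83) = 20.34
  U: 0 + 1(79.83) = 79.83
  P: 317 (inert)
Total out = 589.3 lbmol/h; y_U = 79.83 / 589.3 = 0.1355.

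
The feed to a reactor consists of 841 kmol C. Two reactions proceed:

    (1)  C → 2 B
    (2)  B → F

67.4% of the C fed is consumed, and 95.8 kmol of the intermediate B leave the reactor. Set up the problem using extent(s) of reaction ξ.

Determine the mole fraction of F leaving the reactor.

0.737

Conversion of C: C consumed = 1ξ₁ = 0.674 × 841 → ξ₁ = 566.8 kmol.
B balance: n_B = 0 + 2ξ₁ − 1ξ₂ = 95.8 → ξ₂ = (2·566.8 − 95.8)/1 = 1038 kmol.
Outlet amounts (n = n₀ + Σ ν·ξ):
  C: 841 − 1(566.8) = 274.2
  B: 0 + 2(566.8) − 1(1038) = 95.8
  F: 0 + 1(1038) = 1038
Total out = 1408 kmol; y_F = 1038 / 1408 = 0.7372.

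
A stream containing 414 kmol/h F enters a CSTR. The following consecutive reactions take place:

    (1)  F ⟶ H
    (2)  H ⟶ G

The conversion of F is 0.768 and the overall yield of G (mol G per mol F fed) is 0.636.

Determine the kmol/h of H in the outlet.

Conversion of F: F consumed = 1ξ₁ = 0.768 × 414 → ξ₁ = 318 kmol/h.
Yield of G: 1ξ₂ / 414 = 0.636 → ξ₂ = 263.3 kmol/h.
Outlet amounts (n = n₀ + Σ ν·ξ):
  F: 414 − 1(318) = 96.05
  H: 0 + 1(318) − 1(263.3) = 54.65
  G: 0 + 1(263.3) = 263.3

54.6 kmol/h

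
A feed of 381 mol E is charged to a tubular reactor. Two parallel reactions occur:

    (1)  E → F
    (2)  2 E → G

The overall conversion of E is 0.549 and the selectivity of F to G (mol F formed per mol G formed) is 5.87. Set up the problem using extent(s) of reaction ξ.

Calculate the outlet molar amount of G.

Conversion of E: E consumed = 0.549 × 381 = 209.2 mol = 1ξ₁ + 2ξ₂.
Selectivity: 1ξ₁ / (1ξ₂) = 5.87 → ξ₁ = 5.87 ξ₂.
Substitute: (1·5.87 + 2) ξ₂ = 209.2 → ξ₂ = 26.58 mol, ξ₁ = 156 mol.
Outlet amounts (n = n₀ + Σ ν·ξ):
  E: 381 − 1(156) − 2(26.58) = 171.8
  F: 0 + 1(156) = 156
  G: 0 + 1(26.58) = 26.58

26.6 mol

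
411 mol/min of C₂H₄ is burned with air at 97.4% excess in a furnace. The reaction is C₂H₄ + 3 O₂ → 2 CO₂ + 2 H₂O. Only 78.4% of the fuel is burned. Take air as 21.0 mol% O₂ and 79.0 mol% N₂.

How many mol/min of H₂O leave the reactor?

644 mol/min

Stoichiometric O₂ = 3 × 411 = 1233 mol/min; O₂ fed = 1233 × 1.974 = 2434 mol/min.
N₂ fed = 2434 × 79/21 = 9156 mol/min.
Fuel reacted = 0.784 × 411 → ξ = 322.2 mol/min.
Outlet (n = n₀ + ν ξ):
  C₂H₄: 411 − 1(322.2) = 88.78
  O₂: 2434 − 3(322.2) = 1467
  N₂: 9156 (inert)
  CO₂: 0 + 2(322.2) = 644.4
  H₂O: 0 + 2(322.2) = 644.4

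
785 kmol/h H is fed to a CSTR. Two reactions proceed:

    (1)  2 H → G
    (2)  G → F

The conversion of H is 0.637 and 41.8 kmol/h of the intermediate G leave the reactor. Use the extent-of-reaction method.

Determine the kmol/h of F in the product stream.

208 kmol/h

Conversion of H: H consumed = 2ξ₁ = 0.637 × 785 → ξ₁ = 250 kmol/h.
G balance: n_G = 0 + 1ξ₁ − 1ξ₂ = 41.8 → ξ₂ = (1·250 − 41.8)/1 = 208.2 kmol/h.
Outlet amounts (n = n₀ + Σ ν·ξ):
  H: 785 − 2(250) = 285
  G: 0 + 1(250) − 1(208.2) = 41.8
  F: 0 + 1(208.2) = 208.2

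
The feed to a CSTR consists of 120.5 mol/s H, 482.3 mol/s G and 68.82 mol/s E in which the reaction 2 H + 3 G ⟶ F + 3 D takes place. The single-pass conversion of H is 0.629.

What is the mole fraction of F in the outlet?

0.0598

H reacted = 0.629 × 120.5 = 75.79 mol/s; ν_H = −2, so ξ = 75.79/2 = 37.9 mol/s.
Outlet amounts (n = n₀ + ν ξ):
  H: 120.5 − 2(37.9) = 44.71
  G: 482.3 − 3(37.9) = 368.6
  F: 0 + 1(37.9) = 37.9
  D: 0 + 3(37.9) = 113.7
  E: 68.82 (inert)
Total out = 633.7 mol/s; y_F = 37.9 / 633.7 = 0.0598.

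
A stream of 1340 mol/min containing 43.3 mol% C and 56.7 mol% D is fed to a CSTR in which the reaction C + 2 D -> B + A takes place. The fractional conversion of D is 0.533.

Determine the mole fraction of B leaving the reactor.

D reacted = 0.533 × 759.8 = 405 mol/min; ν_D = −2, so ξ = 405/2 = 202.5 mol/min.
Outlet amounts (n = n₀ + ν ξ):
  C: 580.2 − 1(202.5) = 377.7
  D: 759.8 − 2(202.5) = 354.8
  B: 0 + 1(202.5) = 202.5
  A: 0 + 1(202.5) = 202.5
Total out = 1138 mol/min; y_B = 202.5 / 1138 = 0.178.

0.178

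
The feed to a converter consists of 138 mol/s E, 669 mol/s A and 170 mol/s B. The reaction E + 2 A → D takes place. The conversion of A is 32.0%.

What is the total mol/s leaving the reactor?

763 mol/s

A reacted = 0.32 × 669 = 214.1 mol/s; ν_A = −2, so ξ = 214.1/2 = 107 mol/s.
Outlet amounts (n = n₀ + ν ξ):
  E: 138 − 1(107) = 30.96
  A: 669 − 2(107) = 454.9
  D: 0 + 1(107) = 107
  B: 170 (inert)
Total out = 30.96 + 454.9 + 107 + 170 = 762.9 mol/s.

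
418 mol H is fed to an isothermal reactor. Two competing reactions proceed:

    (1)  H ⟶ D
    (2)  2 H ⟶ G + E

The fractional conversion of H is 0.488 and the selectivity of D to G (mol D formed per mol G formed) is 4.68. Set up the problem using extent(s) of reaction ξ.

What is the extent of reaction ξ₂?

ξ₂ = 30.5 mol

Conversion of H: H consumed = 0.488 × 418 = 204 mol = 1ξ₁ + 2ξ₂.
Selectivity: 1ξ₁ / (1ξ₂) = 4.68 → ξ₁ = 4.68 ξ₂.
Substitute: (1·4.68 + 2) ξ₂ = 204 → ξ₂ = 30.54 mol, ξ₁ = 142.9 mol.
Outlet amounts (n = n₀ + Σ ν·ξ):
  H: 418 − 1(142.9) − 2(30.54) = 214
  D: 0 + 1(142.9) = 142.9
  G: 0 + 1(30.54) = 30.54
  E: 0 + 1(30.54) = 30.54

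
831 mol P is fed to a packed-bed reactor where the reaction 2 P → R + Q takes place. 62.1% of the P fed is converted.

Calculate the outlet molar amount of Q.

P reacted = 0.621 × 831 = 516.1 mol; ν_P = −2, so ξ = 516.1/2 = 258 mol.
Outlet amounts (n = n₀ + ν ξ):
  P: 831 − 2(258) = 314.9
  R: 0 + 1(258) = 258
  Q: 0 + 1(258) = 258

258 mol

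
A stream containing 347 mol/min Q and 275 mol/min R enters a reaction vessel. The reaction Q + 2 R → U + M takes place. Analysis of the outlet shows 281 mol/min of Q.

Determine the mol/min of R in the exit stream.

For Q: n = n₀ − 1ξ → 281 = 347 − 1ξ, giving ξ = 66 mol/min.
Outlet amounts (n = n₀ + ν ξ):
  Q: 347 − 1(66) = 281
  R: 275 − 2(66) = 143
  U: 0 + 1(66) = 66
  M: 0 + 1(66) = 66

143 mol/min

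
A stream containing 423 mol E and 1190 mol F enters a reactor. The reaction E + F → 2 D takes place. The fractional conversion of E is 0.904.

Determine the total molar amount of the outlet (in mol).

1610 mol

E reacted = 0.904 × 423 = 382.4 mol; ν_E = −1, so ξ = 382.4/1 = 382.4 mol.
Outlet amounts (n = n₀ + ν ξ):
  E: 423 − 1(382.4) = 40.61
  F: 1190 − 1(382.4) = 807.6
  D: 0 + 2(382.4) = 764.8
Total out = 40.61 + 807.6 + 764.8 = 1613 mol.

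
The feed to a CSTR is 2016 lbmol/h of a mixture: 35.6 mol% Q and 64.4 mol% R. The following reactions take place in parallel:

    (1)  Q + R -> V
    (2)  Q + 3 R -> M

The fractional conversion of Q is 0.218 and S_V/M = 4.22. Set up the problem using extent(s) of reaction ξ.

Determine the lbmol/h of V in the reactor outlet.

Conversion of Q: Q consumed = 0.218 × 717.7 = 156.5 lbmol/h = 1ξ₁ + 1ξ₂.
Selectivity: 1ξ₁ / (1ξ₂) = 4.22 → ξ₁ = 4.22 ξ₂.
Substitute: (1·4.22 + 1) ξ₂ = 156.5 → ξ₂ = 29.97 lbmol/h, ξ₁ = 126.5 lbmol/h.
Outlet amounts (n = n₀ + Σ ν·ξ):
  Q: 717.7 − 1(126.5) − 1(29.97) = 561.2
  R: 1298 − 1(126.5) − 3(29.97) = 1082
  V: 0 + 1(126.5) = 126.5
  M: 0 + 1(29.97) = 29.97

126 lbmol/h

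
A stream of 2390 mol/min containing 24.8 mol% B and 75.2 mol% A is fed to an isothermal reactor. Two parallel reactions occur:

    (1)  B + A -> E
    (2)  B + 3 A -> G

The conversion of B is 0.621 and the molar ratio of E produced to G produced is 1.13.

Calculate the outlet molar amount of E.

Conversion of B: B consumed = 0.621 × 592.7 = 368.1 mol/min = 1ξ₁ + 1ξ₂.
Selectivity: 1ξ₁ / (1ξ₂) = 1.13 → ξ₁ = 1.13 ξ₂.
Substitute: (1·1.13 + 1) ξ₂ = 368.1 → ξ₂ = 172.8 mol/min, ξ₁ = 195.3 mol/min.
Outlet amounts (n = n₀ + Σ ν·ξ):
  B: 592.7 − 1(195.3) − 1(172.8) = 224.6
  A: 1797 − 1(195.3) − 3(172.8) = 1084
  E: 0 + 1(195.3) = 195.3
  G: 0 + 1(172.8) = 172.8

195 mol/min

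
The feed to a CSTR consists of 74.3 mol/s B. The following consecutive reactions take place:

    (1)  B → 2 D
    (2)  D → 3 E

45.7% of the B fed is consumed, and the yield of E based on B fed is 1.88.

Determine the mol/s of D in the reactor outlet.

Conversion of B: B consumed = 1ξ₁ = 0.457 × 74.3 → ξ₁ = 33.96 mol/s.
Yield of E: 3ξ₂ / 74.3 = 1.88 → ξ₂ = 46.56 mol/s.
Outlet amounts (n = n₀ + Σ ν·ξ):
  B: 74.3 − 1(33.96) = 40.34
  D: 0 + 2(33.96) − 1(46.56) = 21.35
  E: 0 + 3(46.56) = 139.7

21.3 mol/s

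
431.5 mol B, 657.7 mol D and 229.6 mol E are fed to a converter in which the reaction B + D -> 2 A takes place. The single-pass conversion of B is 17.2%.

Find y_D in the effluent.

B reacted = 0.172 × 431.5 = 74.22 mol; ν_B = −1, so ξ = 74.22/1 = 74.22 mol.
Outlet amounts (n = n₀ + ν ξ):
  B: 431.5 − 1(74.22) = 357.3
  D: 657.7 − 1(74.22) = 583.5
  A: 0 + 2(74.22) = 148.4
  E: 229.6 (inert)
Total out = 1319 mol; y_D = 583.5 / 1319 = 0.4424.

0.442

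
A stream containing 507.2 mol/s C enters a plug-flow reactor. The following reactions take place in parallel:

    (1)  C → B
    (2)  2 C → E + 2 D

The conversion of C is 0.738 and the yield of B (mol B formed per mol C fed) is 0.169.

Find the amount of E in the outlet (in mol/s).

144 mol/s

Yield of B: 1ξ₁ / 507.2 = 0.169 → ξ₁ = 85.72 mol/s.
Conversion of C: 1ξ₁ + 2ξ₂ = 0.738 × 507.2 = 374.3 → ξ₂ = 144.3 mol/s.
Outlet amounts (n = n₀ + Σ ν·ξ):
  C: 507.2 − 1(85.72) − 2(144.3) = 132.9
  B: 0 + 1(85.72) = 85.72
  E: 0 + 1(144.3) = 144.3
  D: 0 + 2(144.3) = 288.6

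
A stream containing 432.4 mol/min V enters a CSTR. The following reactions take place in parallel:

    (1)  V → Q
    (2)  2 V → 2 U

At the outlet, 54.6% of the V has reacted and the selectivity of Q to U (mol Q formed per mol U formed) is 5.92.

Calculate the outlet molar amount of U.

34.1 mol/min

Conversion of V: V consumed = 0.546 × 432.4 = 236.1 mol/min = 1ξ₁ + 2ξ₂.
Selectivity: 1ξ₁ / (2ξ₂) = 5.92 → ξ₁ = 11.84 ξ₂.
Substitute: (1·11.84 + 2) ξ₂ = 236.1 → ξ₂ = 17.06 mol/min, ξ₁ = 202 mol/min.
Outlet amounts (n = n₀ + Σ ν·ξ):
  V: 432.4 − 1(202) − 2(17.06) = 196.3
  Q: 0 + 1(202) = 202
  U: 0 + 2(17.06) = 34.12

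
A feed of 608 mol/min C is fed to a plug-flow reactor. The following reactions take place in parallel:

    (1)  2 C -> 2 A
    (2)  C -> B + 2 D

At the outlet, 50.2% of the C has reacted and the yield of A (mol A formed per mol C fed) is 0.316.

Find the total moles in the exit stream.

Yield of A: 2ξ₁ / 608 = 0.316 → ξ₁ = 96.06 mol/min.
Conversion of C: 2ξ₁ + 1ξ₂ = 0.502 × 608 = 305.2 → ξ₂ = 113.1 mol/min.
Outlet amounts (n = n₀ + Σ ν·ξ):
  C: 608 − 2(96.06) − 1(113.1) = 302.8
  A: 0 + 2(96.06) = 192.1
  B: 0 + 1(113.1) = 113.1
  D: 0 + 2(113.1) = 226.2
Total out = 302.8 + 192.1 + 113.1 + 226.2 = 834.2 mol/min.

834 mol/min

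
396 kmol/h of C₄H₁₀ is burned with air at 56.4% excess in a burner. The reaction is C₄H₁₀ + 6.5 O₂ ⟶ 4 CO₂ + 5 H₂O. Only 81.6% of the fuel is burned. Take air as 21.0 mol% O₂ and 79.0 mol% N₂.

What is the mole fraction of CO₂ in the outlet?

Stoichiometric O₂ = 6.5 × 396 = 2574 kmol/h; O₂ fed = 2574 × 1.564 = 4026 kmol/h.
N₂ fed = 4026 × 79/21 = 15140 kmol/h.
Fuel reacted = 0.816 × 396 → ξ = 323.1 kmol/h.
Outlet (n = n₀ + ν ξ):
  C₄H₁₀: 396 − 1(323.1) = 72.86
  O₂: 4026 − 6.5(323.1) = 1925
  N₂: 15140 (inert)
  CO₂: 0 + 4(323.1) = 1293
  H₂O: 0 + 5(323.1) = 1616
Total out = 20050 kmol/h; y_CO₂ = 1293 / 20050 = 0.06446.

0.0645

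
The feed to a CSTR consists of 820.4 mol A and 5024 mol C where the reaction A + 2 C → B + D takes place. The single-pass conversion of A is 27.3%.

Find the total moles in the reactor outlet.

A reacted = 0.273 × 820.4 = 224 mol; ν_A = −1, so ξ = 224/1 = 224 mol.
Outlet amounts (n = n₀ + ν ξ):
  A: 820.4 − 1(224) = 596.4
  C: 5024 − 2(224) = 4576
  B: 0 + 1(224) = 224
  D: 0 + 1(224) = 224
Total out = 596.4 + 4576 + 224 + 224 = 5620 mol.

5620 mol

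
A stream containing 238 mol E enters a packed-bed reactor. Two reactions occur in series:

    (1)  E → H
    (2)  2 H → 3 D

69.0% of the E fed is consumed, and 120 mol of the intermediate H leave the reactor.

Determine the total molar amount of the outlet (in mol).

260 mol

Conversion of E: E consumed = 1ξ₁ = 0.69 × 238 → ξ₁ = 164.2 mol.
H balance: n_H = 0 + 1ξ₁ − 2ξ₂ = 120 → ξ₂ = (1·164.2 − 120)/2 = 22.11 mol.
Outlet amounts (n = n₀ + Σ ν·ξ):
  E: 238 − 1(164.2) = 73.78
  H: 0 + 1(164.2) − 2(22.11) = 120
  D: 0 + 3(22.11) = 66.33
Total out = 73.78 + 120 + 66.33 = 260.1 mol.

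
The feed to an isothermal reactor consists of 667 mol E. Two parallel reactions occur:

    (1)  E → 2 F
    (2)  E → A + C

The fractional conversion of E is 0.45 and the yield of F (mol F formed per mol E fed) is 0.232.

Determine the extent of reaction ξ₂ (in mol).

Yield of F: 2ξ₁ / 667 = 0.232 → ξ₁ = 77.37 mol.
Conversion of E: 1ξ₁ + 1ξ₂ = 0.45 × 667 = 300.2 → ξ₂ = 222.8 mol.
Outlet amounts (n = n₀ + Σ ν·ξ):
  E: 667 − 1(77.37) − 1(222.8) = 366.8
  F: 0 + 2(77.37) = 154.7
  A: 0 + 1(222.8) = 222.8
  C: 0 + 1(222.8) = 222.8

ξ₂ = 223 mol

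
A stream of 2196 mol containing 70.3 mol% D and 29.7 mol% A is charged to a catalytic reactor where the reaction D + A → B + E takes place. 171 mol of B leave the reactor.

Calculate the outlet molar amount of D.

For B: n = n₀ + 1ξ → 171 = 0 + 1ξ, giving ξ = 171 mol.
Outlet amounts (n = n₀ + ν ξ):
  D: 1544 − 1(171) = 1373
  A: 652.2 − 1(171) = 481.2
  B: 0 + 1(171) = 171
  E: 0 + 1(171) = 171

1370 mol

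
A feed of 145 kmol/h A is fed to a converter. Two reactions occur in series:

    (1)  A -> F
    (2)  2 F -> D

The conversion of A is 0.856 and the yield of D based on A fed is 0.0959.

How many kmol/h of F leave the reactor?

96.3 kmol/h

Conversion of A: A consumed = 1ξ₁ = 0.856 × 145 → ξ₁ = 124.1 kmol/h.
Yield of D: 1ξ₂ / 145 = 0.0959 → ξ₂ = 13.91 kmol/h.
Outlet amounts (n = n₀ + Σ ν·ξ):
  A: 145 − 1(124.1) = 20.88
  F: 0 + 1(124.1) − 2(13.91) = 96.31
  D: 0 + 1(13.91) = 13.91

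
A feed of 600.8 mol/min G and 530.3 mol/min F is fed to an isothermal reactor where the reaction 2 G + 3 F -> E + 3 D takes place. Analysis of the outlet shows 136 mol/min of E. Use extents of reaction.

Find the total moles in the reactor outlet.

995 mol/min

For E: n = n₀ + 1ξ → 136 = 0 + 1ξ, giving ξ = 136 mol/min.
Outlet amounts (n = n₀ + ν ξ):
  G: 600.8 − 2(136) = 328.8
  F: 530.3 − 3(136) = 122.3
  E: 0 + 1(136) = 136
  D: 0 + 3(136) = 408
Total out = 328.8 + 122.3 + 136 + 408 = 995.1 mol/min.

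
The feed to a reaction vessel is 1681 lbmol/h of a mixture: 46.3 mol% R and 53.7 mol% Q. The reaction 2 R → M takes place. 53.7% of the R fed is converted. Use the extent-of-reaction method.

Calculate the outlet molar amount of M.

R reacted = 0.537 × 778.3 = 417.9 lbmol/h; ν_R = −2, so ξ = 417.9/2 = 209 lbmol/h.
Outlet amounts (n = n₀ + ν ξ):
  R: 778.3 − 2(209) = 360.4
  M: 0 + 1(209) = 209
  Q: 902.7 (inert)

209 lbmol/h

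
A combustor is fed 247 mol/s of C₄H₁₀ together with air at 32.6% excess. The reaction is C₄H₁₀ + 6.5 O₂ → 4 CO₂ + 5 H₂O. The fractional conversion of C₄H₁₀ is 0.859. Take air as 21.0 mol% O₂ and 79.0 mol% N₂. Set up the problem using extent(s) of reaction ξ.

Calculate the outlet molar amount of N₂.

8010 mol/s

Stoichiometric O₂ = 6.5 × 247 = 1606 mol/s; O₂ fed = 1606 × 1.326 = 2129 mol/s.
N₂ fed = 2129 × 79/21 = 8009 mol/s.
Fuel reacted = 0.859 × 247 → ξ = 212.2 mol/s.
Outlet (n = n₀ + ν ξ):
  C₄H₁₀: 247 − 1(212.2) = 34.83
  O₂: 2129 − 6.5(212.2) = 749.8
  N₂: 8009 (inert)
  CO₂: 0 + 4(212.2) = 848.7
  H₂O: 0 + 5(212.2) = 1061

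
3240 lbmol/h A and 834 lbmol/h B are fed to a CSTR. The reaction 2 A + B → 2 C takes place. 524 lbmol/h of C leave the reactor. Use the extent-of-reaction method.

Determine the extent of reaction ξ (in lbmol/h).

ξ = 262 lbmol/h

For C: n = n₀ + 2ξ → 524 = 0 + 2ξ, giving ξ = 262 lbmol/h.
Outlet amounts (n = n₀ + ν ξ):
  A: 3240 − 2(262) = 2716
  B: 834 − 1(262) = 572
  C: 0 + 2(262) = 524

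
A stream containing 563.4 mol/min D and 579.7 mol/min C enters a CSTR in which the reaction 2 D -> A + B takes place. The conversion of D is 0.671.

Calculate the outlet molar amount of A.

189 mol/min

D reacted = 0.671 × 563.4 = 378 mol/min; ν_D = −2, so ξ = 378/2 = 189 mol/min.
Outlet amounts (n = n₀ + ν ξ):
  D: 563.4 − 2(189) = 185.4
  A: 0 + 1(189) = 189
  B: 0 + 1(189) = 189
  C: 579.7 (inert)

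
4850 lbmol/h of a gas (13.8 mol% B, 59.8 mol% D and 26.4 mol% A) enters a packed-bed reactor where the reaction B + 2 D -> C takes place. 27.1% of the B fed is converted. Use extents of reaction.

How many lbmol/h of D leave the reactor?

2540 lbmol/h

B reacted = 0.271 × 669.3 = 181.4 lbmol/h; ν_B = −1, so ξ = 181.4/1 = 181.4 lbmol/h.
Outlet amounts (n = n₀ + ν ξ):
  B: 669.3 − 1(181.4) = 487.9
  D: 2900 − 2(181.4) = 2538
  C: 0 + 1(181.4) = 181.4
  A: 1280 (inert)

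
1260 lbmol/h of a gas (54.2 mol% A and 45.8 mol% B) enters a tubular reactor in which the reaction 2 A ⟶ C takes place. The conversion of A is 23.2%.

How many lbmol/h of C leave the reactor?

79.2 lbmol/h

A reacted = 0.232 × 682.9 = 158.4 lbmol/h; ν_A = −2, so ξ = 158.4/2 = 79.22 lbmol/h.
Outlet amounts (n = n₀ + ν ξ):
  A: 682.9 − 2(79.22) = 524.5
  C: 0 + 1(79.22) = 79.22
  B: 577.1 (inert)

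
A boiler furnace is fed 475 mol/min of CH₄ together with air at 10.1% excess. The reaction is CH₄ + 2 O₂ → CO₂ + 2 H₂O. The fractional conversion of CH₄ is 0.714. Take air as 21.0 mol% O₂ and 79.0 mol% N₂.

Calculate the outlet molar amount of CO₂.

Stoichiometric O₂ = 2 × 475 = 950 mol/min; O₂ fed = 950 × 1.101 = 1046 mol/min.
N₂ fed = 1046 × 79/21 = 3935 mol/min.
Fuel reacted = 0.714 × 475 → ξ = 339.1 mol/min.
Outlet (n = n₀ + ν ξ):
  CH₄: 475 − 1(339.1) = 135.9
  O₂: 1046 − 2(339.1) = 367.7
  N₂: 3935 (inert)
  CO₂: 0 + 1(339.1) = 339.1
  H₂O: 0 + 2(339.1) = 678.3

339 mol/min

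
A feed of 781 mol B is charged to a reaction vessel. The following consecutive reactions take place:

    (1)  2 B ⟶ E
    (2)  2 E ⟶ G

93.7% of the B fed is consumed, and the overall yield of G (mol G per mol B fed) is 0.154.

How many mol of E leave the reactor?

125 mol

Conversion of B: B consumed = 2ξ₁ = 0.937 × 781 → ξ₁ = 365.9 mol.
Yield of G: 1ξ₂ / 781 = 0.154 → ξ₂ = 120.3 mol.
Outlet amounts (n = n₀ + Σ ν·ξ):
  B: 781 − 2(365.9) = 49.2
  E: 0 + 1(365.9) − 2(120.3) = 125.4
  G: 0 + 1(120.3) = 120.3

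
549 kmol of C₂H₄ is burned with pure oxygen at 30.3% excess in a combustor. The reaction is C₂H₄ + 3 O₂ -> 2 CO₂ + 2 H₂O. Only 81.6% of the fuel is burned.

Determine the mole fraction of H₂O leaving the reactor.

0.332

Stoichiometric O₂ = 3 × 549 = 1647 kmol; O₂ fed = 1647 × 1.303 = 2146 kmol.
Fuel reacted = 0.816 × 549 → ξ = 448 kmol.
Outlet (n = n₀ + ν ξ):
  C₂H₄: 549 − 1(448) = 101
  O₂: 2146 − 3(448) = 802.1
  CO₂: 0 + 2(448) = 896
  H₂O: 0 + 2(448) = 896
Total out = 2695 kmol; y_H₂O = 896 / 2695 = 0.3325.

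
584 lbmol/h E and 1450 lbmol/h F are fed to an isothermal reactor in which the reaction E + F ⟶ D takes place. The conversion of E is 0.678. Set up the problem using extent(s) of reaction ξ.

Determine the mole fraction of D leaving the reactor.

E reacted = 0.678 × 584 = 396 lbmol/h; ν_E = −1, so ξ = 396/1 = 396 lbmol/h.
Outlet amounts (n = n₀ + ν ξ):
  E: 584 − 1(396) = 188
  F: 1450 − 1(396) = 1054
  D: 0 + 1(396) = 396
Total out = 1638 lbmol/h; y_D = 396 / 1638 = 0.2417.

0.242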